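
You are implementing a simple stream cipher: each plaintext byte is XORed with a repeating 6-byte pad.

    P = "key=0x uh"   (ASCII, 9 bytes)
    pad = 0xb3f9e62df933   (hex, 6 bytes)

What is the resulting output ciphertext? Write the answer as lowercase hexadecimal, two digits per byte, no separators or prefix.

The 6-byte key repeats, so the effective keystream is b3 f9 e6 2d f9 33 b3 f9 e6.
byte 0: 6b ^ b3 = d8
byte 1: 65 ^ f9 = 9c
byte 2: 79 ^ e6 = 9f
byte 3: 3d ^ 2d = 10
byte 4: 30 ^ f9 = c9
byte 5: 78 ^ 33 = 4b
byte 6: 20 ^ b3 = 93
byte 7: 75 ^ f9 = 8c
byte 8: 68 ^ e6 = 8e

d89c9f10c94b938c8e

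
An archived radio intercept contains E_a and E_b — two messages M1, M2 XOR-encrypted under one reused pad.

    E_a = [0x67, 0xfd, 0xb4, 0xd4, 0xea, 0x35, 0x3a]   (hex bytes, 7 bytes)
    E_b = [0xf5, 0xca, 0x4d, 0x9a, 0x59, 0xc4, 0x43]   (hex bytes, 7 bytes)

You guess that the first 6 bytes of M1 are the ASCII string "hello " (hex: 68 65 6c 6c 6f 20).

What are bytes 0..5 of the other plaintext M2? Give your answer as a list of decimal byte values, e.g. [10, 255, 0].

[250, 82, 149, 34, 220, 209]

First, E_a ⊕ E_b = (M1 ⊕ K) ⊕ (M2 ⊕ K) = M1 ⊕ M2, so the key drops out. Then M2 = (M1 ⊕ M2) ⊕ M1 over the first 6 bytes.
byte 0: (67 ^ f5) ^ 68 = 92 ^ 68 = fa
byte 1: (fd ^ ca) ^ 65 = 37 ^ 65 = 52
byte 2: (b4 ^ 4d) ^ 6c = f9 ^ 6c = 95
byte 3: (d4 ^ 9a) ^ 6c = 4e ^ 6c = 22
byte 4: (ea ^ 59) ^ 6f = b3 ^ 6f = dc
byte 5: (35 ^ c4) ^ 20 = f1 ^ 20 = d1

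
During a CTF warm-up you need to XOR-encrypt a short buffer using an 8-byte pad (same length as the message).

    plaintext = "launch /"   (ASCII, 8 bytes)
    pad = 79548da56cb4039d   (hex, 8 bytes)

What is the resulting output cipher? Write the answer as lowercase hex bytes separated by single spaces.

15 35 f8 cb 0f dc 23 b2

6c ⊕ 79 = 15
61 ⊕ 54 = 35
75 ⊕ 8d = f8
6e ⊕ a5 = cb
63 ⊕ 6c = 0f
68 ⊕ b4 = dc
20 ⊕ 03 = 23
2f ⊕ 9d = b2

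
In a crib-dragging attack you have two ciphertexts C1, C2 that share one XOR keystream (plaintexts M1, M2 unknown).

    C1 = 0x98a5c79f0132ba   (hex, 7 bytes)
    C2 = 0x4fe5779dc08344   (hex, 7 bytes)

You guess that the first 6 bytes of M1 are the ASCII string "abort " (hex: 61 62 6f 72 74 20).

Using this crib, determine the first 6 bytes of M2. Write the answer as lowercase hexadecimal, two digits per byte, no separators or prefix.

b622df70b591

First, C1 ⊕ C2 = (M1 ⊕ K) ⊕ (M2 ⊕ K) = M1 ⊕ M2, so the key drops out. Then M2 = (M1 ⊕ M2) ⊕ M1 over the first 6 bytes.
byte 0: (98 xor 4f) xor 61 = d7 xor 61 = b6
byte 1: (a5 xor e5) xor 62 = 40 xor 62 = 22
byte 2: (c7 xor 77) xor 6f = b0 xor 6f = df
byte 3: (9f xor 9d) xor 72 = 02 xor 72 = 70
byte 4: (01 xor c0) xor 74 = c1 xor 74 = b5
byte 5: (32 xor 83) xor 20 = b1 xor 20 = 91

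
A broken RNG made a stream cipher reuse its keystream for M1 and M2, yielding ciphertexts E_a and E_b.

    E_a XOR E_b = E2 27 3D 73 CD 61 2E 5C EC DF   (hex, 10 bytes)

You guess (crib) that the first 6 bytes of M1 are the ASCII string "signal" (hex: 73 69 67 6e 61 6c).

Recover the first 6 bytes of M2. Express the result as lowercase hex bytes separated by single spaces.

91 4e 5a 1d ac 0d

Since E_a ⊕ E_b = M1 ⊕ M2, XORing with the guessed M1 bytes yields the corresponding M2 bytes: M2 = (E_a ⊕ E_b) ⊕ M1.
11100010 XOR 01110011 = 10010001
00100111 XOR 01101001 = 01001110
00111101 XOR 01100111 = 01011010
01110011 XOR 01101110 = 00011101
11001101 XOR 01100001 = 10101100
01100001 XOR 01101100 = 00001101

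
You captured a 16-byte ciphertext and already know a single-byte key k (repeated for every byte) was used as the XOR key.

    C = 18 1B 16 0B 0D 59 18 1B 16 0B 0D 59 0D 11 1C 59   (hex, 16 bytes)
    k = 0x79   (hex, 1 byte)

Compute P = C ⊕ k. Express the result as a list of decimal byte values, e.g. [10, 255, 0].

The 1-byte key repeats, so the effective keystream is 79 79 79 79 79 79 79 79 79 79 79 79 79 79 79 79.
byte 0:  24 xor 121 =  97
byte 1:  27 xor 121 =  98
byte 2:  22 xor 121 = 111
byte 3:  11 xor 121 = 114
byte 4:  13 xor 121 = 116
byte 5:  89 xor 121 =  32
byte 6:  24 xor 121 =  97
byte 7:  27 xor 121 =  98
byte 8:  22 xor 121 = 111
byte 9:  11 xor 121 = 114
byte 10:  13 xor 121 = 116
byte 11:  89 xor 121 =  32
byte 12:  13 xor 121 = 116
byte 13:  17 xor 121 = 104
byte 14:  28 xor 121 = 101
byte 15:  89 xor 121 =  32

[97, 98, 111, 114, 116, 32, 97, 98, 111, 114, 116, 32, 116, 104, 101, 32]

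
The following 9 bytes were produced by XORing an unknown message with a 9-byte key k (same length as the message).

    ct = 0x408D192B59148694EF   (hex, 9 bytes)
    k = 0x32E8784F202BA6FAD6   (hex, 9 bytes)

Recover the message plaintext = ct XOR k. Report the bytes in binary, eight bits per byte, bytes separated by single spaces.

XOR is its own inverse, so applying the key byte-wise gives the result directly.
byte 0: 01000000 xor 00110010 = 01110010
byte 1: 10001101 xor 11101000 = 01100101
byte 2: 00011001 xor 01111000 = 01100001
byte 3: 00101011 xor 01001111 = 01100100
byte 4: 01011001 xor 00100000 = 01111001
byte 5: 00010100 xor 00101011 = 00111111
byte 6: 10000110 xor 10100110 = 00100000
byte 7: 10010100 xor 11111010 = 01101110
byte 8: 11101111 xor 11010110 = 00111001

01110010 01100101 01100001 01100100 01111001 00111111 00100000 01101110 00111001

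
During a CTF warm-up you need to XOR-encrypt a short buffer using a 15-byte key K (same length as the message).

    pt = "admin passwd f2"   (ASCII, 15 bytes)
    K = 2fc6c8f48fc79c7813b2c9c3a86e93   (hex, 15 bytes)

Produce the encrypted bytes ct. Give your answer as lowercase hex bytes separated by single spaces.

XOR is its own inverse, so applying the key byte-wise gives the result directly.
byte 0: 01100001 ⊕ 00101111 = 01001110
byte 1: 01100100 ⊕ 11000110 = 10100010
byte 2: 01101101 ⊕ 11001000 = 10100101
byte 3: 01101001 ⊕ 11110100 = 10011101
byte 4: 01101110 ⊕ 10001111 = 11100001
byte 5: 00100000 ⊕ 11000111 = 11100111
byte 6: 01110000 ⊕ 10011100 = 11101100
byte 7: 01100001 ⊕ 01111000 = 00011001
byte 8: 01110011 ⊕ 00010011 = 01100000
byte 9: 01110011 ⊕ 10110010 = 11000001
byte 10: 01110111 ⊕ 11001001 = 10111110
byte 11: 01100100 ⊕ 11000011 = 10100111
byte 12: 00100000 ⊕ 10101000 = 10001000
byte 13: 01100110 ⊕ 01101110 = 00001000
byte 14: 00110010 ⊕ 10010011 = 10100001

4e a2 a5 9d e1 e7 ec 19 60 c1 be a7 88 08 a1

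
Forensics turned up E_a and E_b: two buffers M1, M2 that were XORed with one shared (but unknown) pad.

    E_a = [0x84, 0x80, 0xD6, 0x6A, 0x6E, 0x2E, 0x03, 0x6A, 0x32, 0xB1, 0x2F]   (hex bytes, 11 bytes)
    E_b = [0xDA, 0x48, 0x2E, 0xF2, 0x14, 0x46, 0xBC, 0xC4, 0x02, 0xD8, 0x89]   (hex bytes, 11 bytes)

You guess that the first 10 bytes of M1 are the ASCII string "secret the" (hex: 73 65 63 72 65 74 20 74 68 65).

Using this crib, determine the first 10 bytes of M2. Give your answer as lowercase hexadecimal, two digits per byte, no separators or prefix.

First, E_a ⊕ E_b = (M1 ⊕ K) ⊕ (M2 ⊕ K) = M1 ⊕ M2, so the key drops out. Then M2 = (M1 ⊕ M2) ⊕ M1 over the first 10 bytes.
byte 0: (84 ⊕ da) ⊕ 73 = 5e ⊕ 73 = 2d
byte 1: (80 ⊕ 48) ⊕ 65 = c8 ⊕ 65 = ad
byte 2: (d6 ⊕ 2e) ⊕ 63 = f8 ⊕ 63 = 9b
byte 3: (6a ⊕ f2) ⊕ 72 = 98 ⊕ 72 = ea
byte 4: (6e ⊕ 14) ⊕ 65 = 7a ⊕ 65 = 1f
byte 5: (2e ⊕ 46) ⊕ 74 = 68 ⊕ 74 = 1c
byte 6: (03 ⊕ bc) ⊕ 20 = bf ⊕ 20 = 9f
byte 7: (6a ⊕ c4) ⊕ 74 = ae ⊕ 74 = da
byte 8: (32 ⊕ 02) ⊕ 68 = 30 ⊕ 68 = 58
byte 9: (b1 ⊕ d8) ⊕ 65 = 69 ⊕ 65 = 0c

2dad9bea1f1c9fda580c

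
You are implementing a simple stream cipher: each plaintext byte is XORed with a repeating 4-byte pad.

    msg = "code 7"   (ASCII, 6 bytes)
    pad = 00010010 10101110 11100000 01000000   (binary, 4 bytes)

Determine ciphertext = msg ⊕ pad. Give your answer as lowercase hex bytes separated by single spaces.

The 4-byte key repeats, so the effective keystream is 12 ae e0 40 12 ae.
byte 0: 63 XOR 12 = 71
byte 1: 6f XOR ae = c1
byte 2: 64 XOR e0 = 84
byte 3: 65 XOR 40 = 25
byte 4: 20 XOR 12 = 32
byte 5: 37 XOR ae = 99

71 c1 84 25 32 99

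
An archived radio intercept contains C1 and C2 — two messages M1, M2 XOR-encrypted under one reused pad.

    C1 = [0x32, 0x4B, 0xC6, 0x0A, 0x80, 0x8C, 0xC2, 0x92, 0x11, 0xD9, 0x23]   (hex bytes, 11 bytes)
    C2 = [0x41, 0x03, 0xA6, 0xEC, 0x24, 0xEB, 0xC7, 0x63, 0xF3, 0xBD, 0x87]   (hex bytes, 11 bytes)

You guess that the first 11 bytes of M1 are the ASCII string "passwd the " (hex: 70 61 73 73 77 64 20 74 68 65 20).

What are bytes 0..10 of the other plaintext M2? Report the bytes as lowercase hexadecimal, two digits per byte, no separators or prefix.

First, C1 ⊕ C2 = (M1 ⊕ K) ⊕ (M2 ⊕ K) = M1 ⊕ M2, so the key drops out. Then M2 = (M1 ⊕ M2) ⊕ M1 over the first 11 bytes.
byte 0: (32 ⊕ 41) ⊕ 70 = 73 ⊕ 70 = 03
byte 1: (4b ⊕ 03) ⊕ 61 = 48 ⊕ 61 = 29
byte 2: (c6 ⊕ a6) ⊕ 73 = 60 ⊕ 73 = 13
byte 3: (0a ⊕ ec) ⊕ 73 = e6 ⊕ 73 = 95
byte 4: (80 ⊕ 24) ⊕ 77 = a4 ⊕ 77 = d3
byte 5: (8c ⊕ eb) ⊕ 64 = 67 ⊕ 64 = 03
byte 6: (c2 ⊕ c7) ⊕ 20 = 05 ⊕ 20 = 25
byte 7: (92 ⊕ 63) ⊕ 74 = f1 ⊕ 74 = 85
byte 8: (11 ⊕ f3) ⊕ 68 = e2 ⊕ 68 = 8a
byte 9: (d9 ⊕ bd) ⊕ 65 = 64 ⊕ 65 = 01
byte 10: (23 ⊕ 87) ⊕ 20 = a4 ⊕ 20 = 84

03291395d30325858a0184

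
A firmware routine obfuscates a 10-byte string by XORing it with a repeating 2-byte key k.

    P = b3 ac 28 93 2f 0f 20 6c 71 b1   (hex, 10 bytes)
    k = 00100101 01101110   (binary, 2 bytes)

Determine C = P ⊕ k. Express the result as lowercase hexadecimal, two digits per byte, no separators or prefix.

96c20dfd0a61050254df

The 2-byte key repeats, so the effective keystream is 25 6e 25 6e 25 6e 25 6e 25 6e.
byte 0: 179 ^  37 = 150
byte 1: 172 ^ 110 = 194
byte 2:  40 ^  37 =  13
byte 3: 147 ^ 110 = 253
byte 4:  47 ^  37 =  10
byte 5:  15 ^ 110 =  97
byte 6:  32 ^  37 =   5
byte 7: 108 ^ 110 =   2
byte 8: 113 ^  37 =  84
byte 9: 177 ^ 110 = 223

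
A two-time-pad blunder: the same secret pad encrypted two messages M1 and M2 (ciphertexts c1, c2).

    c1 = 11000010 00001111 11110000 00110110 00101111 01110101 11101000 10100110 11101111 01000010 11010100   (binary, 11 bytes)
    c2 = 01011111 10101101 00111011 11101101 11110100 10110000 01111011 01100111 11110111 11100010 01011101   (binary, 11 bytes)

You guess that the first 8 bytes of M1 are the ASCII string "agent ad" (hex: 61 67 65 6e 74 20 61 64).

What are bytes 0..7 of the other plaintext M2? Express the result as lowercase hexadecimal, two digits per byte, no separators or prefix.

fcc5aeb5afe5f2a5

First, c1 ⊕ c2 = (M1 ⊕ K) ⊕ (M2 ⊕ K) = M1 ⊕ M2, so the key drops out. Then M2 = (M1 ⊕ M2) ⊕ M1 over the first 8 bytes.
byte 0: (c2 ⊕ 5f) ⊕ 61 = 9d ⊕ 61 = fc
byte 1: (0f ⊕ ad) ⊕ 67 = a2 ⊕ 67 = c5
byte 2: (f0 ⊕ 3b) ⊕ 65 = cb ⊕ 65 = ae
byte 3: (36 ⊕ ed) ⊕ 6e = db ⊕ 6e = b5
byte 4: (2f ⊕ f4) ⊕ 74 = db ⊕ 74 = af
byte 5: (75 ⊕ b0) ⊕ 20 = c5 ⊕ 20 = e5
byte 6: (e8 ⊕ 7b) ⊕ 61 = 93 ⊕ 61 = f2
byte 7: (a6 ⊕ 67) ⊕ 64 = c1 ⊕ 64 = a5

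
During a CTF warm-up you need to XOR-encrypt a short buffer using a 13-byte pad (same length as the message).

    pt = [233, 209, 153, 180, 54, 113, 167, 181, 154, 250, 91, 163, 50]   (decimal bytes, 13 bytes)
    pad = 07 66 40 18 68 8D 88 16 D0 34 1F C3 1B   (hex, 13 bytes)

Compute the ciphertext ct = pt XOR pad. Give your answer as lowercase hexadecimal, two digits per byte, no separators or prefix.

XOR is its own inverse, so applying the key byte-wise gives the result directly.
e9 ⊕ 07 = ee
d1 ⊕ 66 = b7
99 ⊕ 40 = d9
b4 ⊕ 18 = ac
36 ⊕ 68 = 5e
71 ⊕ 8d = fc
a7 ⊕ 88 = 2f
b5 ⊕ 16 = a3
9a ⊕ d0 = 4a
fa ⊕ 34 = ce
5b ⊕ 1f = 44
a3 ⊕ c3 = 60
32 ⊕ 1b = 29

eeb7d9ac5efc2fa34ace446029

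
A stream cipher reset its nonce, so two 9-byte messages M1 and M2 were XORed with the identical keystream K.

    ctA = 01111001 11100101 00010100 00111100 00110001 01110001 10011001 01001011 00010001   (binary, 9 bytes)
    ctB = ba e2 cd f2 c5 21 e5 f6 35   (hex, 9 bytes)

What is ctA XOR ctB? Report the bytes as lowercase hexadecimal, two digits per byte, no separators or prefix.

ctA ⊕ ctB = (M1 ⊕ K) ⊕ (M2 ⊕ K) = M1 ⊕ M2 — the shared key cancels under XOR.
79 ^ ba = c3
e5 ^ e2 = 07
14 ^ cd = d9
3c ^ f2 = ce
31 ^ c5 = f4
71 ^ 21 = 50
99 ^ e5 = 7c
4b ^ f6 = bd
11 ^ 35 = 24

c307d9cef4507cbd24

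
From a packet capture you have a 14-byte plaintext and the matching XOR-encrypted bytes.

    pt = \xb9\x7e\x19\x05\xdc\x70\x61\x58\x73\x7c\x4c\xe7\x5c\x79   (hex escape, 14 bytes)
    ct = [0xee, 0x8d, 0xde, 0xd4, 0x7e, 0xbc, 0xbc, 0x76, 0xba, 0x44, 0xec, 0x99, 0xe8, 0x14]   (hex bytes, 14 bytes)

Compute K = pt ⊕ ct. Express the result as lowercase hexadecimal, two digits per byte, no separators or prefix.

57f3c7d1a2ccdd2ec938a07eb46d

Since ct = pt ⊕ K, XORing both sides with pt gives K = pt ⊕ ct.
byte 0: b9 ⊕ ee = 57
byte 1: 7e ⊕ 8d = f3
byte 2: 19 ⊕ de = c7
byte 3: 05 ⊕ d4 = d1
byte 4: dc ⊕ 7e = a2
byte 5: 70 ⊕ bc = cc
byte 6: 61 ⊕ bc = dd
byte 7: 58 ⊕ 76 = 2e
byte 8: 73 ⊕ ba = c9
byte 9: 7c ⊕ 44 = 38
byte 10: 4c ⊕ ec = a0
byte 11: e7 ⊕ 99 = 7e
byte 12: 5c ⊕ e8 = b4
byte 13: 79 ⊕ 14 = 6d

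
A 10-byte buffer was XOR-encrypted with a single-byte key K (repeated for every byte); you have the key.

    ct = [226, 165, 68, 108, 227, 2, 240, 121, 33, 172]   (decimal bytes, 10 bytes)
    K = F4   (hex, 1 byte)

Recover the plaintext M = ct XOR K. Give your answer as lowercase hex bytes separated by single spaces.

16 51 b0 98 17 f6 04 8d d5 58

The 1-byte key repeats, so the effective keystream is f4 f4 f4 f4 f4 f4 f4 f4 f4 f4.
byte 0: e2 ^ f4 = 16
byte 1: a5 ^ f4 = 51
byte 2: 44 ^ f4 = b0
byte 3: 6c ^ f4 = 98
byte 4: e3 ^ f4 = 17
byte 5: 02 ^ f4 = f6
byte 6: f0 ^ f4 = 04
byte 7: 79 ^ f4 = 8d
byte 8: 21 ^ f4 = d5
byte 9: ac ^ f4 = 58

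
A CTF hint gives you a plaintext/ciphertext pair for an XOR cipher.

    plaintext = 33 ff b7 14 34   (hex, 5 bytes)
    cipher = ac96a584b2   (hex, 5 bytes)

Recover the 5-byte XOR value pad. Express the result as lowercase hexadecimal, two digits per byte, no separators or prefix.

Since cipher = plaintext ⊕ pad, XORing both sides with plaintext gives pad = plaintext ⊕ cipher.
00110011 ^ 10101100 = 10011111
11111111 ^ 10010110 = 01101001
10110111 ^ 10100101 = 00010010
00010100 ^ 10000100 = 10010000
00110100 ^ 10110010 = 10000110

9f69129086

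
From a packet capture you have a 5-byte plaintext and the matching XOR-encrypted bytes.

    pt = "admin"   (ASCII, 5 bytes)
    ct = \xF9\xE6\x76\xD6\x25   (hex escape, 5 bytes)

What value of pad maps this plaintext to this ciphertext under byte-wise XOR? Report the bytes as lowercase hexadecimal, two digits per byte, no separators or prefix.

98821bbf4b

Since ct = pt ⊕ pad, XORing both sides with pt gives pad = pt ⊕ ct.
61 ^ f9 = 98
64 ^ e6 = 82
6d ^ 76 = 1b
69 ^ d6 = bf
6e ^ 25 = 4b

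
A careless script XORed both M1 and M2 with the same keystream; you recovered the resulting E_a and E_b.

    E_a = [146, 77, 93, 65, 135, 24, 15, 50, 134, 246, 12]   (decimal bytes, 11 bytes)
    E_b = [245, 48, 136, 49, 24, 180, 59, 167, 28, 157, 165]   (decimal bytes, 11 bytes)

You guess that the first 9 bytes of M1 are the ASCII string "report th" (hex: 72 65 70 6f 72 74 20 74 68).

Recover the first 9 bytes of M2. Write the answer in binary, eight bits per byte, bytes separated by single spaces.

First, E_a ⊕ E_b = (M1 ⊕ K) ⊕ (M2 ⊕ K) = M1 ⊕ M2, so the key drops out. Then M2 = (M1 ⊕ M2) ⊕ M1 over the first 9 bytes.
byte 0: (92 XOR f5) XOR 72 = 67 XOR 72 = 15
byte 1: (4d XOR 30) XOR 65 = 7d XOR 65 = 18
byte 2: (5d XOR 88) XOR 70 = d5 XOR 70 = a5
byte 3: (41 XOR 31) XOR 6f = 70 XOR 6f = 1f
byte 4: (87 XOR 18) XOR 72 = 9f XOR 72 = ed
byte 5: (18 XOR b4) XOR 74 = ac XOR 74 = d8
byte 6: (0f XOR 3b) XOR 20 = 34 XOR 20 = 14
byte 7: (32 XOR a7) XOR 74 = 95 XOR 74 = e1
byte 8: (86 XOR 1c) XOR 68 = 9a XOR 68 = f2

00010101 00011000 10100101 00011111 11101101 11011000 00010100 11100001 11110010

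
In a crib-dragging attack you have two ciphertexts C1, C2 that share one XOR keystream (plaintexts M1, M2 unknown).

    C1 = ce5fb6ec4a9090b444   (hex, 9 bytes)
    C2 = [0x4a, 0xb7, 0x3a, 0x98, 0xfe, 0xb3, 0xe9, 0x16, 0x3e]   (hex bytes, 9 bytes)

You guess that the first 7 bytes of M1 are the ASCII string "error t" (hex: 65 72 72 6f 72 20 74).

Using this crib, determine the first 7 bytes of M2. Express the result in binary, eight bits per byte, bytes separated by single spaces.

11100001 10011010 11111110 00011011 11000110 00000011 00001101

First, C1 ⊕ C2 = (M1 ⊕ K) ⊕ (M2 ⊕ K) = M1 ⊕ M2, so the key drops out. Then M2 = (M1 ⊕ M2) ⊕ M1 over the first 7 bytes.
byte 0: (ce ^ 4a) ^ 65 = 84 ^ 65 = e1
byte 1: (5f ^ b7) ^ 72 = e8 ^ 72 = 9a
byte 2: (b6 ^ 3a) ^ 72 = 8c ^ 72 = fe
byte 3: (ec ^ 98) ^ 6f = 74 ^ 6f = 1b
byte 4: (4a ^ fe) ^ 72 = b4 ^ 72 = c6
byte 5: (90 ^ b3) ^ 20 = 23 ^ 20 = 03
byte 6: (90 ^ e9) ^ 74 = 79 ^ 74 = 0d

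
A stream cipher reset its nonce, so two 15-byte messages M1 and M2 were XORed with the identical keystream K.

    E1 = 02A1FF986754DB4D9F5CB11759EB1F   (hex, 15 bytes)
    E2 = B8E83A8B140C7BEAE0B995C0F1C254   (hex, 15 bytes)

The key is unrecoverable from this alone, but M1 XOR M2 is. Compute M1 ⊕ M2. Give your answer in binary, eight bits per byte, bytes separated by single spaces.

10111010 01001001 11000101 00010011 01110011 01011000 10100000 10100111 01111111 11100101 00100100 11010111 10101000 00101001 01001011

E1 ⊕ E2 = (M1 ⊕ K) ⊕ (M2 ⊕ K) = M1 ⊕ M2 — the shared key cancels under XOR.
02 ^ b8 = ba
a1 ^ e8 = 49
ff ^ 3a = c5
98 ^ 8b = 13
67 ^ 14 = 73
54 ^ 0c = 58
db ^ 7b = a0
4d ^ ea = a7
9f ^ e0 = 7f
5c ^ b9 = e5
b1 ^ 95 = 24
17 ^ c0 = d7
59 ^ f1 = a8
eb ^ c2 = 29
1f ^ 54 = 4b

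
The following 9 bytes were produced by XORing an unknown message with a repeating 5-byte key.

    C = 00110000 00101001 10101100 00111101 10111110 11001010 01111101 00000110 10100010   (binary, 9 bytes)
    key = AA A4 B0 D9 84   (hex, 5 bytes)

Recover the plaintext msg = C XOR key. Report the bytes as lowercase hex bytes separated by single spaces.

The 5-byte key repeats, so the effective keystream is aa a4 b0 d9 84 aa a4 b0 d9.
byte 0: 30 ⊕ aa = 9a
byte 1: 29 ⊕ a4 = 8d
byte 2: ac ⊕ b0 = 1c
byte 3: 3d ⊕ d9 = e4
byte 4: be ⊕ 84 = 3a
byte 5: ca ⊕ aa = 60
byte 6: 7d ⊕ a4 = d9
byte 7: 06 ⊕ b0 = b6
byte 8: a2 ⊕ d9 = 7b

9a 8d 1c e4 3a 60 d9 b6 7b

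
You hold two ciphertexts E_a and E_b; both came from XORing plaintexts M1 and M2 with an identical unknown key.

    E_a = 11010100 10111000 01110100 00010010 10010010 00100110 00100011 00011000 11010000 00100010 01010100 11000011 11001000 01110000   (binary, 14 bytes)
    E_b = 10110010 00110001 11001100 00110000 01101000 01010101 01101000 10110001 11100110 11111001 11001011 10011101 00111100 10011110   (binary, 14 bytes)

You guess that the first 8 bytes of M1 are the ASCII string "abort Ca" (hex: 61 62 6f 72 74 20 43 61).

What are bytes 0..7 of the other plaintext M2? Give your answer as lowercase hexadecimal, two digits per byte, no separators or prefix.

First, E_a ⊕ E_b = (M1 ⊕ K) ⊕ (M2 ⊕ K) = M1 ⊕ M2, so the key drops out. Then M2 = (M1 ⊕ M2) ⊕ M1 over the first 8 bytes.
byte 0: (d4 xor b2) xor 61 = 66 xor 61 = 07
byte 1: (b8 xor 31) xor 62 = 89 xor 62 = eb
byte 2: (74 xor cc) xor 6f = b8 xor 6f = d7
byte 3: (12 xor 30) xor 72 = 22 xor 72 = 50
byte 4: (92 xor 68) xor 74 = fa xor 74 = 8e
byte 5: (26 xor 55) xor 20 = 73 xor 20 = 53
byte 6: (23 xor 68) xor 43 = 4b xor 43 = 08
byte 7: (18 xor b1) xor 61 = a9 xor 61 = c8

07ebd7508e5308c8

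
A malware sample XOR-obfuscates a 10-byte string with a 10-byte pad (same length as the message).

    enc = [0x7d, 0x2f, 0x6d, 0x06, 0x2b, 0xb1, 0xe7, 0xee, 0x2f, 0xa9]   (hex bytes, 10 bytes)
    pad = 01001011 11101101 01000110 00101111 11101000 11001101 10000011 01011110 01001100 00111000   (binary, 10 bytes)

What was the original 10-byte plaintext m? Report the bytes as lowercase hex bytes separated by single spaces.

XOR is its own inverse, so applying the key byte-wise gives the result directly.
7d ⊕ 4b = 36
2f ⊕ ed = c2
6d ⊕ 46 = 2b
06 ⊕ 2f = 29
2b ⊕ e8 = c3
b1 ⊕ cd = 7c
e7 ⊕ 83 = 64
ee ⊕ 5e = b0
2f ⊕ 4c = 63
a9 ⊕ 38 = 91

36 c2 2b 29 c3 7c 64 b0 63 91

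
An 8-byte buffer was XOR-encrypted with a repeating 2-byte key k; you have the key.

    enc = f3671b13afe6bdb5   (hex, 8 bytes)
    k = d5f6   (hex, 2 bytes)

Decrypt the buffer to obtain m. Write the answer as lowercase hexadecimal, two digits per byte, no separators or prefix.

The 2-byte key repeats, so the effective keystream is d5 f6 d5 f6 d5 f6 d5 f6.
byte 0: 243 ⊕ 213 =  38
byte 1: 103 ⊕ 246 = 145
byte 2:  27 ⊕ 213 = 206
byte 3:  19 ⊕ 246 = 229
byte 4: 175 ⊕ 213 = 122
byte 5: 230 ⊕ 246 =  16
byte 6: 189 ⊕ 213 = 104
byte 7: 181 ⊕ 246 =  67

2691cee57a106843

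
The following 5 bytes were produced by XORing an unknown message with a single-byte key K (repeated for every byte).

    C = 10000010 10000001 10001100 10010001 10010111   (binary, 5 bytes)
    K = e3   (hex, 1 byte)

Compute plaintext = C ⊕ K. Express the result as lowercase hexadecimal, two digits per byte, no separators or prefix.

61626f7274

The 1-byte key repeats, so the effective keystream is e3 e3 e3 e3 e3.
byte 0: 10000010 ⊕ 11100011 = 01100001
byte 1: 10000001 ⊕ 11100011 = 01100010
byte 2: 10001100 ⊕ 11100011 = 01101111
byte 3: 10010001 ⊕ 11100011 = 01110010
byte 4: 10010111 ⊕ 11100011 = 01110100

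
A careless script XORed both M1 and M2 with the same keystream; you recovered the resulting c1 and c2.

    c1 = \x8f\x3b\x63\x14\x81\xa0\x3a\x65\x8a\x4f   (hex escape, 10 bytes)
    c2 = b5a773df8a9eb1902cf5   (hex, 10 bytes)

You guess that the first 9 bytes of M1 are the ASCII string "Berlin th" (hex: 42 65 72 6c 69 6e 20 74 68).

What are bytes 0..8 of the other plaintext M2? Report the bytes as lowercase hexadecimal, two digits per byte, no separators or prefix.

First, c1 ⊕ c2 = (M1 ⊕ K) ⊕ (M2 ⊕ K) = M1 ⊕ M2, so the key drops out. Then M2 = (M1 ⊕ M2) ⊕ M1 over the first 9 bytes.
byte 0: (8f ^ b5) ^ 42 = 3a ^ 42 = 78
byte 1: (3b ^ a7) ^ 65 = 9c ^ 65 = f9
byte 2: (63 ^ 73) ^ 72 = 10 ^ 72 = 62
byte 3: (14 ^ df) ^ 6c = cb ^ 6c = a7
byte 4: (81 ^ 8a) ^ 69 = 0b ^ 69 = 62
byte 5: (a0 ^ 9e) ^ 6e = 3e ^ 6e = 50
byte 6: (3a ^ b1) ^ 20 = 8b ^ 20 = ab
byte 7: (65 ^ 90) ^ 74 = f5 ^ 74 = 81
byte 8: (8a ^ 2c) ^ 68 = a6 ^ 68 = ce

78f962a76250ab81ce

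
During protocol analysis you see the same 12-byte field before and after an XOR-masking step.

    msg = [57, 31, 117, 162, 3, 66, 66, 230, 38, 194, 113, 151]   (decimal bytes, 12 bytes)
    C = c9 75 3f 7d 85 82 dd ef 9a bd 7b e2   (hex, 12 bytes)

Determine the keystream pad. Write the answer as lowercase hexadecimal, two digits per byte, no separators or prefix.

f06a4adf86c09f09bc7f0a75

Since C = msg ⊕ pad, XORing both sides with msg gives pad = msg ⊕ C.
39 xor c9 = f0
1f xor 75 = 6a
75 xor 3f = 4a
a2 xor 7d = df
03 xor 85 = 86
42 xor 82 = c0
42 xor dd = 9f
e6 xor ef = 09
26 xor 9a = bc
c2 xor bd = 7f
71 xor 7b = 0a
97 xor e2 = 75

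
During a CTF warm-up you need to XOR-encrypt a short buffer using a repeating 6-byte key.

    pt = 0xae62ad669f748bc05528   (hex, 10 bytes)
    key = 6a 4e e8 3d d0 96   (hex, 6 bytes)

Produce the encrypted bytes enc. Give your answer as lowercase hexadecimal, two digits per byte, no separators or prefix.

c42c455b4fe2e18ebd15

The 6-byte key repeats, so the effective keystream is 6a 4e e8 3d d0 96 6a 4e e8 3d.
byte 0: ae ⊕ 6a = c4
byte 1: 62 ⊕ 4e = 2c
byte 2: ad ⊕ e8 = 45
byte 3: 66 ⊕ 3d = 5b
byte 4: 9f ⊕ d0 = 4f
byte 5: 74 ⊕ 96 = e2
byte 6: 8b ⊕ 6a = e1
byte 7: c0 ⊕ 4e = 8e
byte 8: 55 ⊕ e8 = bd
byte 9: 28 ⊕ 3d = 15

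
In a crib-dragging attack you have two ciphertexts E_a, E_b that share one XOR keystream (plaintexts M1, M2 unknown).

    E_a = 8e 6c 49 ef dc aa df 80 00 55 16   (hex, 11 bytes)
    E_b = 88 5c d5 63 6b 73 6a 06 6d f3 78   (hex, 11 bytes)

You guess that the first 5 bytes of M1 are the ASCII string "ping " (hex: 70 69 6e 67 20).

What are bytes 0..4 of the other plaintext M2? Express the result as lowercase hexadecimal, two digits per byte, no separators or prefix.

First, E_a ⊕ E_b = (M1 ⊕ K) ⊕ (M2 ⊕ K) = M1 ⊕ M2, so the key drops out. Then M2 = (M1 ⊕ M2) ⊕ M1 over the first 5 bytes.
byte 0: (8e ^ 88) ^ 70 = 06 ^ 70 = 76
byte 1: (6c ^ 5c) ^ 69 = 30 ^ 69 = 59
byte 2: (49 ^ d5) ^ 6e = 9c ^ 6e = f2
byte 3: (ef ^ 63) ^ 67 = 8c ^ 67 = eb
byte 4: (dc ^ 6b) ^ 20 = b7 ^ 20 = 97

7659f2eb97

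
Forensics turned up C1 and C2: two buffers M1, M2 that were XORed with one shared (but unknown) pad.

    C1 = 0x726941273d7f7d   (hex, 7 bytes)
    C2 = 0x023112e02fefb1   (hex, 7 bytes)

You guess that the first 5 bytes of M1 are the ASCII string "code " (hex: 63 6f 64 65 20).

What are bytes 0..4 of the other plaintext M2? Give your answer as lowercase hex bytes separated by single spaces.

13 37 37 a2 32

First, C1 ⊕ C2 = (M1 ⊕ K) ⊕ (M2 ⊕ K) = M1 ⊕ M2, so the key drops out. Then M2 = (M1 ⊕ M2) ⊕ M1 over the first 5 bytes.
byte 0: (72 ^ 02) ^ 63 = 70 ^ 63 = 13
byte 1: (69 ^ 31) ^ 6f = 58 ^ 6f = 37
byte 2: (41 ^ 12) ^ 64 = 53 ^ 64 = 37
byte 3: (27 ^ e0) ^ 65 = c7 ^ 65 = a2
byte 4: (3d ^ 2f) ^ 20 = 12 ^ 20 = 32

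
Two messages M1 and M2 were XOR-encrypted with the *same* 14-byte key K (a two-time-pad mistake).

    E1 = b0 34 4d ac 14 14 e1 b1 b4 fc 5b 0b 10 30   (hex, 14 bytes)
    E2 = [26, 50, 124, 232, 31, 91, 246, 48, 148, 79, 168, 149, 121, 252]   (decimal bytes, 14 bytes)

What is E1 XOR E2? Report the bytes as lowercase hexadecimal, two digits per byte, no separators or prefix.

aa0631440b4f178120b3f39e69cc

E1 ⊕ E2 = (M1 ⊕ K) ⊕ (M2 ⊕ K) = M1 ⊕ M2 — the shared key cancels under XOR.
b0 ^ 1a = aa
34 ^ 32 = 06
4d ^ 7c = 31
ac ^ e8 = 44
14 ^ 1f = 0b
14 ^ 5b = 4f
e1 ^ f6 = 17
b1 ^ 30 = 81
b4 ^ 94 = 20
fc ^ 4f = b3
5b ^ a8 = f3
0b ^ 95 = 9e
10 ^ 79 = 69
30 ^ fc = cc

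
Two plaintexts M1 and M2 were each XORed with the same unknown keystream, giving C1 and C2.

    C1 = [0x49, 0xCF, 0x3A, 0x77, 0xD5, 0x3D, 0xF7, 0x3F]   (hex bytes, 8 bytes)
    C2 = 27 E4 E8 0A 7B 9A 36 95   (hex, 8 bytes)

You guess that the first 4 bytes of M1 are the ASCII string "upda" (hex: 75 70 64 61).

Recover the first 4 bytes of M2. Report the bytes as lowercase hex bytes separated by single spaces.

1b 5b b6 1c

First, C1 ⊕ C2 = (M1 ⊕ K) ⊕ (M2 ⊕ K) = M1 ⊕ M2, so the key drops out. Then M2 = (M1 ⊕ M2) ⊕ M1 over the first 4 bytes.
byte 0: (49 XOR 27) XOR 75 = 6e XOR 75 = 1b
byte 1: (cf XOR e4) XOR 70 = 2b XOR 70 = 5b
byte 2: (3a XOR e8) XOR 64 = d2 XOR 64 = b6
byte 3: (77 XOR 0a) XOR 61 = 7d XOR 61 = 1c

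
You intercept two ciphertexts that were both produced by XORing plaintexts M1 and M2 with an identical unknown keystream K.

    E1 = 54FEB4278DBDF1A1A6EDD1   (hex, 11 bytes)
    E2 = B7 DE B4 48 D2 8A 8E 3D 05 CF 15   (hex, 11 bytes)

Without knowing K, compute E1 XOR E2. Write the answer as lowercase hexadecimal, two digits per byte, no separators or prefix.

E1 ⊕ E2 = (M1 ⊕ K) ⊕ (M2 ⊕ K) = M1 ⊕ M2 — the shared key cancels under XOR.
54 xor b7 = e3
fe xor de = 20
b4 xor b4 = 00
27 xor 48 = 6f
8d xor d2 = 5f
bd xor 8a = 37
f1 xor 8e = 7f
a1 xor 3d = 9c
a6 xor 05 = a3
ed xor cf = 22
d1 xor 15 = c4

e320006f5f377f9ca322c4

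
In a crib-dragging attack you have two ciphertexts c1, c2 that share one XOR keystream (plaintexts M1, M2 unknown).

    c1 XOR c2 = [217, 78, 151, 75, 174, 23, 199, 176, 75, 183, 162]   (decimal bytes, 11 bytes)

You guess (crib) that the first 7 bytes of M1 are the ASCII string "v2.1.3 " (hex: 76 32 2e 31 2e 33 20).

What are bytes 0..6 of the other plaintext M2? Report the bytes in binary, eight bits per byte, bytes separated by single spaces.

Since c1 ⊕ c2 = M1 ⊕ M2, XORing with the guessed M1 bytes yields the corresponding M2 bytes: M2 = (c1 ⊕ c2) ⊕ M1.
d9 ⊕ 76 = af
4e ⊕ 32 = 7c
97 ⊕ 2e = b9
4b ⊕ 31 = 7a
ae ⊕ 2e = 80
17 ⊕ 33 = 24
c7 ⊕ 20 = e7

10101111 01111100 10111001 01111010 10000000 00100100 11100111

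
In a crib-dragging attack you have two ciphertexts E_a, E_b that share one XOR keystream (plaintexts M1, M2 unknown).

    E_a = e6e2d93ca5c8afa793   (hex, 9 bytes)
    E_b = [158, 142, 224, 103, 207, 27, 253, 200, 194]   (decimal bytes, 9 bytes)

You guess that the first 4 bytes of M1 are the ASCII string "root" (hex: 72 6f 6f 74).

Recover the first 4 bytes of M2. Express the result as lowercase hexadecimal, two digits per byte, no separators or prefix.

First, E_a ⊕ E_b = (M1 ⊕ K) ⊕ (M2 ⊕ K) = M1 ⊕ M2, so the key drops out. Then M2 = (M1 ⊕ M2) ⊕ M1 over the first 4 bytes.
byte 0: (e6 ⊕ 9e) ⊕ 72 = 78 ⊕ 72 = 0a
byte 1: (e2 ⊕ 8e) ⊕ 6f = 6c ⊕ 6f = 03
byte 2: (d9 ⊕ e0) ⊕ 6f = 39 ⊕ 6f = 56
byte 3: (3c ⊕ 67) ⊕ 74 = 5b ⊕ 74 = 2f

0a03562f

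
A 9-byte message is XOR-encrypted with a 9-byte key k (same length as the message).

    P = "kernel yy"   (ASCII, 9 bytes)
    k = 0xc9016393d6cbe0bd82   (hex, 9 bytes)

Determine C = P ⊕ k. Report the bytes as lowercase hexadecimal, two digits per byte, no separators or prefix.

a26411fdb3a7c0c4fb

byte 0: 6b ^ c9 = a2
byte 1: 65 ^ 01 = 64
byte 2: 72 ^ 63 = 11
byte 3: 6e ^ 93 = fd
byte 4: 65 ^ d6 = b3
byte 5: 6c ^ cb = a7
byte 6: 20 ^ e0 = c0
byte 7: 79 ^ bd = c4
byte 8: 79 ^ 82 = fb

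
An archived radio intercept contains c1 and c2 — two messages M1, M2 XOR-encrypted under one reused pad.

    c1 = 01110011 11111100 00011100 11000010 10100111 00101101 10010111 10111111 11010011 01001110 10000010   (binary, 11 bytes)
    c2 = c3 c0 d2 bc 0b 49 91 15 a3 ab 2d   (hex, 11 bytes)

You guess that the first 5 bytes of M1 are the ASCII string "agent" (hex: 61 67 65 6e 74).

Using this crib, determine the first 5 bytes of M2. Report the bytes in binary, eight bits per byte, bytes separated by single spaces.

First, c1 ⊕ c2 = (M1 ⊕ K) ⊕ (M2 ⊕ K) = M1 ⊕ M2, so the key drops out. Then M2 = (M1 ⊕ M2) ⊕ M1 over the first 5 bytes.
byte 0: (73 xor c3) xor 61 = b0 xor 61 = d1
byte 1: (fc xor c0) xor 67 = 3c xor 67 = 5b
byte 2: (1c xor d2) xor 65 = ce xor 65 = ab
byte 3: (c2 xor bc) xor 6e = 7e xor 6e = 10
byte 4: (a7 xor 0b) xor 74 = ac xor 74 = d8

11010001 01011011 10101011 00010000 11011000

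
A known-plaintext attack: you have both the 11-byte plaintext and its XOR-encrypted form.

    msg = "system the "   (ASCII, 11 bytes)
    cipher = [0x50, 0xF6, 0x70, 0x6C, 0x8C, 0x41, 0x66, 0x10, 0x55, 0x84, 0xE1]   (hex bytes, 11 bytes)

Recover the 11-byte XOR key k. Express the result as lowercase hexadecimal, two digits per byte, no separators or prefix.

Since cipher = msg ⊕ k, XORing both sides with msg gives k = msg ⊕ cipher.
73 ⊕ 50 = 23
79 ⊕ f6 = 8f
73 ⊕ 70 = 03
74 ⊕ 6c = 18
65 ⊕ 8c = e9
6d ⊕ 41 = 2c
20 ⊕ 66 = 46
74 ⊕ 10 = 64
68 ⊕ 55 = 3d
65 ⊕ 84 = e1
20 ⊕ e1 = c1

238f0318e92c46643de1c1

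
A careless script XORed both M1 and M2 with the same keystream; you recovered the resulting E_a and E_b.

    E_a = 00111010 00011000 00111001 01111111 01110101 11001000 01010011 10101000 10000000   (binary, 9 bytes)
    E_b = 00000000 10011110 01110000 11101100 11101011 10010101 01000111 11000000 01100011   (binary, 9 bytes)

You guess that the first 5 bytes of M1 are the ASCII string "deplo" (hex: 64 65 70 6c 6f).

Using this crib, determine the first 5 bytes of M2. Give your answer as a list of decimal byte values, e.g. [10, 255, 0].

[94, 227, 57, 255, 241]

First, E_a ⊕ E_b = (M1 ⊕ K) ⊕ (M2 ⊕ K) = M1 ⊕ M2, so the key drops out. Then M2 = (M1 ⊕ M2) ⊕ M1 over the first 5 bytes.
byte 0: (3a ⊕ 00) ⊕ 64 = 3a ⊕ 64 = 5e
byte 1: (18 ⊕ 9e) ⊕ 65 = 86 ⊕ 65 = e3
byte 2: (39 ⊕ 70) ⊕ 70 = 49 ⊕ 70 = 39
byte 3: (7f ⊕ ec) ⊕ 6c = 93 ⊕ 6c = ff
byte 4: (75 ⊕ eb) ⊕ 6f = 9e ⊕ 6f = f1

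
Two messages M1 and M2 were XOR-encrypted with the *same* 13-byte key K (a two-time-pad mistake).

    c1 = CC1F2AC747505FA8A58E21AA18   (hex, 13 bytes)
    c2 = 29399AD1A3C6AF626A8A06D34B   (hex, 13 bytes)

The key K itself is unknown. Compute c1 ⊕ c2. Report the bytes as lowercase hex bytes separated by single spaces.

c1 ⊕ c2 = (M1 ⊕ K) ⊕ (M2 ⊕ K) = M1 ⊕ M2 — the shared key cancels under XOR.
204 ⊕  41 = 229
 31 ⊕  57 =  38
 42 ⊕ 154 = 176
199 ⊕ 209 =  22
 71 ⊕ 163 = 228
 80 ⊕ 198 = 150
 95 ⊕ 175 = 240
168 ⊕  98 = 202
165 ⊕ 106 = 207
142 ⊕ 138 =   4
 33 ⊕   6 =  39
170 ⊕ 211 = 121
 24 ⊕  75 =  83

e5 26 b0 16 e4 96 f0 ca cf 04 27 79 53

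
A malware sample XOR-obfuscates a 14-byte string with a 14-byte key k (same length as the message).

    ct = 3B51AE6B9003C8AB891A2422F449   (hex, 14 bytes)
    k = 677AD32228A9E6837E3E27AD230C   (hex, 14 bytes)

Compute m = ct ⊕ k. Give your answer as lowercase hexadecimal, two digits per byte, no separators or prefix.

byte 0: 3b xor 67 = 5c
byte 1: 51 xor 7a = 2b
byte 2: ae xor d3 = 7d
byte 3: 6b xor 22 = 49
byte 4: 90 xor 28 = b8
byte 5: 03 xor a9 = aa
byte 6: c8 xor e6 = 2e
byte 7: ab xor 83 = 28
byte 8: 89 xor 7e = f7
byte 9: 1a xor 3e = 24
byte 10: 24 xor 27 = 03
byte 11: 22 xor ad = 8f
byte 12: f4 xor 23 = d7
byte 13: 49 xor 0c = 45

5c2b7d49b8aa2e28f724038fd745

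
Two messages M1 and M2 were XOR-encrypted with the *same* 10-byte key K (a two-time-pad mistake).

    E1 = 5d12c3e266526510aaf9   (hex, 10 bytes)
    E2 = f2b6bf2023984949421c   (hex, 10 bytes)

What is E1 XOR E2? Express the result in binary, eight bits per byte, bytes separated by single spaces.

E1 ⊕ E2 = (M1 ⊕ K) ⊕ (M2 ⊕ K) = M1 ⊕ M2 — the shared key cancels under XOR.
5d ^ f2 = af
12 ^ b6 = a4
c3 ^ bf = 7c
e2 ^ 20 = c2
66 ^ 23 = 45
52 ^ 98 = ca
65 ^ 49 = 2c
10 ^ 49 = 59
aa ^ 42 = e8
f9 ^ 1c = e5

10101111 10100100 01111100 11000010 01000101 11001010 00101100 01011001 11101000 11100101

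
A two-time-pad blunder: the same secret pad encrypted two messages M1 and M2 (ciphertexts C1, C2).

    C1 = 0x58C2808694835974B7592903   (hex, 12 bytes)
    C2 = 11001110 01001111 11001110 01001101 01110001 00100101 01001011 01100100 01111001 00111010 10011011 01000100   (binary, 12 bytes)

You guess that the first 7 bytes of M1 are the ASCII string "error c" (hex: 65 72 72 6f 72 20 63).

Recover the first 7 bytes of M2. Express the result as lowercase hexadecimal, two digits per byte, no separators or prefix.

First, C1 ⊕ C2 = (M1 ⊕ K) ⊕ (M2 ⊕ K) = M1 ⊕ M2, so the key drops out. Then M2 = (M1 ⊕ M2) ⊕ M1 over the first 7 bytes.
byte 0: (58 XOR ce) XOR 65 = 96 XOR 65 = f3
byte 1: (c2 XOR 4f) XOR 72 = 8d XOR 72 = ff
byte 2: (80 XOR ce) XOR 72 = 4e XOR 72 = 3c
byte 3: (86 XOR 4d) XOR 6f = cb XOR 6f = a4
byte 4: (94 XOR 71) XOR 72 = e5 XOR 72 = 97
byte 5: (83 XOR 25) XOR 20 = a6 XOR 20 = 86
byte 6: (59 XOR 4b) XOR 63 = 12 XOR 63 = 71

f3ff3ca4978671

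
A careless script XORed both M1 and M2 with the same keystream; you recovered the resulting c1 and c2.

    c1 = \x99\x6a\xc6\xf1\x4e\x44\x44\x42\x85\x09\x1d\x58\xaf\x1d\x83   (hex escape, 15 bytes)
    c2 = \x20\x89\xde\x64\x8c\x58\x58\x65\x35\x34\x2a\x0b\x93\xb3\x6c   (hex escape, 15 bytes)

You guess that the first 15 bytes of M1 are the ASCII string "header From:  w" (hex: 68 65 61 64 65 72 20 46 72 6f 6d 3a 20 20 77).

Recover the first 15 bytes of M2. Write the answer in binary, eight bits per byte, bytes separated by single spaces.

First, c1 ⊕ c2 = (M1 ⊕ K) ⊕ (M2 ⊕ K) = M1 ⊕ M2, so the key drops out. Then M2 = (M1 ⊕ M2) ⊕ M1 over the first 15 bytes.
byte 0: (99 xor 20) xor 68 = b9 xor 68 = d1
byte 1: (6a xor 89) xor 65 = e3 xor 65 = 86
byte 2: (c6 xor de) xor 61 = 18 xor 61 = 79
byte 3: (f1 xor 64) xor 64 = 95 xor 64 = f1
byte 4: (4e xor 8c) xor 65 = c2 xor 65 = a7
byte 5: (44 xor 58) xor 72 = 1c xor 72 = 6e
byte 6: (44 xor 58) xor 20 = 1c xor 20 = 3c
byte 7: (42 xor 65) xor 46 = 27 xor 46 = 61
byte 8: (85 xor 35) xor 72 = b0 xor 72 = c2
byte 9: (09 xor 34) xor 6f = 3d xor 6f = 52
byte 10: (1d xor 2a) xor 6d = 37 xor 6d = 5a
byte 11: (58 xor 0b) xor 3a = 53 xor 3a = 69
byte 12: (af xor 93) xor 20 = 3c xor 20 = 1c
byte 13: (1d xor b3) xor 20 = ae xor 20 = 8e
byte 14: (83 xor 6c) xor 77 = ef xor 77 = 98

11010001 10000110 01111001 11110001 10100111 01101110 00111100 01100001 11000010 01010010 01011010 01101001 00011100 10001110 10011000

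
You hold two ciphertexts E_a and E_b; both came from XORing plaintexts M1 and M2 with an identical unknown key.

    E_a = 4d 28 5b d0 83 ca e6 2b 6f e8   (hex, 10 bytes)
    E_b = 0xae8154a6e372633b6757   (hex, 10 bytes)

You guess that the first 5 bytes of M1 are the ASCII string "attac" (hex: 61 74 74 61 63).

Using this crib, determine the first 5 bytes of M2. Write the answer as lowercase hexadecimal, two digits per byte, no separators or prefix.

First, E_a ⊕ E_b = (M1 ⊕ K) ⊕ (M2 ⊕ K) = M1 ⊕ M2, so the key drops out. Then M2 = (M1 ⊕ M2) ⊕ M1 over the first 5 bytes.
byte 0: (4d ^ ae) ^ 61 = e3 ^ 61 = 82
byte 1: (28 ^ 81) ^ 74 = a9 ^ 74 = dd
byte 2: (5b ^ 54) ^ 74 = 0f ^ 74 = 7b
byte 3: (d0 ^ a6) ^ 61 = 76 ^ 61 = 17
byte 4: (83 ^ e3) ^ 63 = 60 ^ 63 = 03

82dd7b1703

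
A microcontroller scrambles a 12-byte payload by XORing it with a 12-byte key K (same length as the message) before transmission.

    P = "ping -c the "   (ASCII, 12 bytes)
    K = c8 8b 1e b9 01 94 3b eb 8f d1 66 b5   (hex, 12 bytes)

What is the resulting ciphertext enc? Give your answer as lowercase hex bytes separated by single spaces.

b8 e2 70 de 21 b9 58 cb fb b9 03 95

112 XOR 200 = 184
105 XOR 139 = 226
110 XOR  30 = 112
103 XOR 185 = 222
 32 XOR   1 =  33
 45 XOR 148 = 185
 99 XOR  59 =  88
 32 XOR 235 = 203
116 XOR 143 = 251
104 XOR 209 = 185
101 XOR 102 =   3
 32 XOR 181 = 149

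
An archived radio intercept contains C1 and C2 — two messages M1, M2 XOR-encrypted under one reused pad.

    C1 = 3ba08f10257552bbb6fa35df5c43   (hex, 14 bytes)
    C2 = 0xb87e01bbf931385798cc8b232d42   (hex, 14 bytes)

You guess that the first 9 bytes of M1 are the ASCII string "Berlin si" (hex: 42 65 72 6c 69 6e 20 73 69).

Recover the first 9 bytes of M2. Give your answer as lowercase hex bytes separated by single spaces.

c1 bb fc c7 b5 2a 4a 9f 47

First, C1 ⊕ C2 = (M1 ⊕ K) ⊕ (M2 ⊕ K) = M1 ⊕ M2, so the key drops out. Then M2 = (M1 ⊕ M2) ⊕ M1 over the first 9 bytes.
byte 0: (3b XOR b8) XOR 42 = 83 XOR 42 = c1
byte 1: (a0 XOR 7e) XOR 65 = de XOR 65 = bb
byte 2: (8f XOR 01) XOR 72 = 8e XOR 72 = fc
byte 3: (10 XOR bb) XOR 6c = ab XOR 6c = c7
byte 4: (25 XOR f9) XOR 69 = dc XOR 69 = b5
byte 5: (75 XOR 31) XOR 6e = 44 XOR 6e = 2a
byte 6: (52 XOR 38) XOR 20 = 6a XOR 20 = 4a
byte 7: (bb XOR 57) XOR 73 = ec XOR 73 = 9f
byte 8: (b6 XOR 98) XOR 69 = 2e XOR 69 = 47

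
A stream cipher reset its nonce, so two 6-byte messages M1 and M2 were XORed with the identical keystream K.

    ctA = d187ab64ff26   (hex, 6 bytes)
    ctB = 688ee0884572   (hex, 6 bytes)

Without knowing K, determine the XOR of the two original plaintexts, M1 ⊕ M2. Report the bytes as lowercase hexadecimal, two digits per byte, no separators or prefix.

b9094becba54

ctA ⊕ ctB = (M1 ⊕ K) ⊕ (M2 ⊕ K) = M1 ⊕ M2 — the shared key cancels under XOR.
209 ⊕ 104 = 185
135 ⊕ 142 =   9
171 ⊕ 224 =  75
100 ⊕ 136 = 236
255 ⊕  69 = 186
 38 ⊕ 114 =  84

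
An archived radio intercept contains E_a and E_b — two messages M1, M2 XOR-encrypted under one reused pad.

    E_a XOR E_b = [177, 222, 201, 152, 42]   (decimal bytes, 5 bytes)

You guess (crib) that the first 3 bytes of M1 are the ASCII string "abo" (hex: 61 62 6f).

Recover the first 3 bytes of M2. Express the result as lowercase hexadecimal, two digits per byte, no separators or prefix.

Since E_a ⊕ E_b = M1 ⊕ M2, XORing with the guessed M1 bytes yields the corresponding M2 bytes: M2 = (E_a ⊕ E_b) ⊕ M1.
byte 0: b1 xor 61 = d0
byte 1: de xor 62 = bc
byte 2: c9 xor 6f = a6

d0bca6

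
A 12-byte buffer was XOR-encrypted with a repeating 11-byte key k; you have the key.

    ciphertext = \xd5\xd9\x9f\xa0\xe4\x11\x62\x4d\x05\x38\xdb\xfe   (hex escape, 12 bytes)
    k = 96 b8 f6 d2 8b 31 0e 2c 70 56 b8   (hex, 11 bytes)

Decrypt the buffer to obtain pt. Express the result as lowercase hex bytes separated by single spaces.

43 61 69 72 6f 20 6c 61 75 6e 63 68

The 11-byte key repeats, so the effective keystream is 96 b8 f6 d2 8b 31 0e 2c 70 56 b8 96.
byte 0: d5 xor 96 = 43
byte 1: d9 xor b8 = 61
byte 2: 9f xor f6 = 69
byte 3: a0 xor d2 = 72
byte 4: e4 xor 8b = 6f
byte 5: 11 xor 31 = 20
byte 6: 62 xor 0e = 6c
byte 7: 4d xor 2c = 61
byte 8: 05 xor 70 = 75
byte 9: 38 xor 56 = 6e
byte 10: db xor b8 = 63
byte 11: fe xor 96 = 68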